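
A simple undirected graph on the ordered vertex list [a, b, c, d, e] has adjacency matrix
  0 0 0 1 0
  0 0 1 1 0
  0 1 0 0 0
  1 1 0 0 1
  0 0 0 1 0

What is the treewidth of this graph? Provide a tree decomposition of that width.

The largest bag has 2 vertices, giving width 1; this decomposition certifies tw(G) ≤ 1. Any graph with an edge has treewidth ≥ 1, and G has the edge d–b. The upper and lower bounds meet at 1, so that is the treewidth.

Treewidth 1.
One such decomposition:
Bags: B1 = {b, d}  B2 = {a, d}  B3 = {b, c}  B4 = {d, e}
Tree: B1–B2, B1–B3, B1–B4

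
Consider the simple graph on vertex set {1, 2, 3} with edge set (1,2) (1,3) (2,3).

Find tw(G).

2

A width-2 tree decomposition is:
Bags: B1 = {1, 2, 3}
Tree: (single bag)
A single bag containing all 3 vertices is trivially a valid decomposition of width 2. Conversely, {1, 2, 3} is a clique of size 3, and the vertices of any clique must share a bag in every tree decomposition; so some bag has ≥ 3 vertices and tw(G) ≥ 2. Combining the bounds, tw(G) = 2.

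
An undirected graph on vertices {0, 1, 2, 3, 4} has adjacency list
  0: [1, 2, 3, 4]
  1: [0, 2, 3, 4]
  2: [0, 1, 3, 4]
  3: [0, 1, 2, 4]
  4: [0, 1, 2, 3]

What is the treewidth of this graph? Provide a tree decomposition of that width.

A single bag containing all 5 vertices is trivially a valid decomposition of width 4. On the other hand G contains the 5-clique {0, 1, 2, 3, 4}. A clique must lie in a single bag of any decomposition, so no decomposition can have width below 4. The upper and lower bounds meet at 4, so that is the treewidth.

Treewidth 4.
One such decomposition:
Bags: B1 = {0, 1, 2, 3, 4}
Tree: (single bag)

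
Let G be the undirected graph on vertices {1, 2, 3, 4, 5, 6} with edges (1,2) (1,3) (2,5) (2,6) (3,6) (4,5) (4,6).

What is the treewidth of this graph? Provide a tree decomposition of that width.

The largest bag has 3 vertices, giving width 2; this decomposition certifies tw(G) ≤ 2. Since 3–1–2–6–3 is a cycle in G, G is not acyclic. Forests are exactly the graphs of treewidth ≤ 1, so tw(G) ≥ 2. Combining the bounds, tw(G) = 2.

Treewidth 2.
One optimal decomposition is:
Bags: B1 = {1, 3, 6}  B2 = {1, 2, 6}  B3 = {2, 4, 6}  B4 = {2, 4, 5}
Tree: B1–B2, B2–B3, B3–B4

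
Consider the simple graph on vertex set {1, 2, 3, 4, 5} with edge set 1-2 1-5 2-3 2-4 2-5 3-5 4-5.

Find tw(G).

A width-2 tree decomposition is:
Bags: B1 = {2, 3, 5}  B2 = {1, 2, 5}  B3 = {2, 4, 5}
Tree: B1–B2, B1–B3
Each bag holds 3 vertices, so the decomposition has width 2, which upper-bounds the treewidth. Conversely, {1, 2, 5} is a clique of size 3, and the vertices of any clique must share a bag in every tree decomposition; so some bag has ≥ 3 vertices and tw(G) ≥ 2. The upper and lower bounds meet at 2, so that is the treewidth.

2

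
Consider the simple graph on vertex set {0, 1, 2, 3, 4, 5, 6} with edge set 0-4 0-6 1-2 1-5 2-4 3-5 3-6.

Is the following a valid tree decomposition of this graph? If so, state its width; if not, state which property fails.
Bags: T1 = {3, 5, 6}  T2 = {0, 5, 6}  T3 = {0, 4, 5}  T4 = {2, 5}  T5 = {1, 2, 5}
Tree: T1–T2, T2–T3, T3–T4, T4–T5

A tree decomposition must satisfy three properties: every vertex lies in some bag; for every edge, both endpoints lie together in some bag; and for every vertex, the bags containing it form a connected subtree. Here edge (4,2) lies in no bag, so the decomposition is invalid.

No — edge (4,2) lies in no bag.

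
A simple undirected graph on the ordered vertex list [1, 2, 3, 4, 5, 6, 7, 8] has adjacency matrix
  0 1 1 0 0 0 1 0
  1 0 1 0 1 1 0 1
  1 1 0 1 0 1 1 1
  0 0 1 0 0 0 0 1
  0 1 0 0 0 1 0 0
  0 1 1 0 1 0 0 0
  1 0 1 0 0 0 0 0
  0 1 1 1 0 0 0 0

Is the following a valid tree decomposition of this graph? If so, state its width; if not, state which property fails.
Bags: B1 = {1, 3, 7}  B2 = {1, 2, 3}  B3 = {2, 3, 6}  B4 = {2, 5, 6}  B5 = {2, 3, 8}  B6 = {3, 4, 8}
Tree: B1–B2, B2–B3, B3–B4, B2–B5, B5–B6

Vertex coverage: the bags together contain {1, 2, 3, 4, 5, 6, 7, 8}, the full vertex set. Edge coverage: each edge of G has both endpoints in at least one bag. Running intersection: for every vertex, the bags containing it form a connected subtree. All three properties hold, so this is a valid tree decomposition of width max|bag| − 1 = 2, and hence tw(G) ≤ 2.

Yes; width 2.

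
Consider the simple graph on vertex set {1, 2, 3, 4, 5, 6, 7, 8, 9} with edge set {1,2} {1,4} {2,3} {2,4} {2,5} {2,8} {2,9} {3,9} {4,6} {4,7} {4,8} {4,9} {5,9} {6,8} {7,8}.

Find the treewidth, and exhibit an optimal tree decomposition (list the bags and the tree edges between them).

Every bag has size at most 3, so the width is 3 − 1 = 2 and tw(G) ≤ 2. Conversely, {2, 3, 9} is a clique of size 3, and the vertices of any clique must share a bag in every tree decomposition; so some bag has ≥ 3 vertices and tw(G) ≥ 2. Combining the bounds, tw(G) = 2.

Treewidth 2.
One optimal decomposition is:
Bags: B1 = {4, 6, 8}  B2 = {4, 7, 8}  B3 = {2, 4, 8}  B4 = {2, 4, 9}  B5 = {1, 2, 4}  B6 = {2, 5, 9}  B7 = {2, 3, 9}
Tree: B1–B2, B2–B3, B3–B4, B4–B5, B4–B6, B6–B7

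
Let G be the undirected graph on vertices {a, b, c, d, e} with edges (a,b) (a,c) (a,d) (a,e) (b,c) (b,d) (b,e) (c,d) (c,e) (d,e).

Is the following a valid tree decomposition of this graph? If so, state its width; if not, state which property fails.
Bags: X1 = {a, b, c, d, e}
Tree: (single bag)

Yes; width 4.

Vertex coverage: the bags together contain {a, b, c, d, e}, the full vertex set. Edge coverage: each edge of G has both endpoints in at least one bag. Running intersection: for every vertex, the bags containing it form a connected subtree. All three properties hold, so this is a valid tree decomposition of width max|bag| − 1 = 4, and hence tw(G) ≤ 4.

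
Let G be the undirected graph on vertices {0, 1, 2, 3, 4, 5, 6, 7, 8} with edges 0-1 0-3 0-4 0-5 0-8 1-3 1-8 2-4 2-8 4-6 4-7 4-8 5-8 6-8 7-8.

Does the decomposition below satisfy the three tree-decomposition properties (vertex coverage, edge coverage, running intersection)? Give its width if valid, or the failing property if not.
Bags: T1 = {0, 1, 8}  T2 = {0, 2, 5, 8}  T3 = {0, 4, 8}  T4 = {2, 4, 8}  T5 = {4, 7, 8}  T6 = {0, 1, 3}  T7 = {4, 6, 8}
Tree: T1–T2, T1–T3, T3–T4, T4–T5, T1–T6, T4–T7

A tree decomposition must satisfy three properties: every vertex lies in some bag; for every edge, both endpoints lie together in some bag; and for every vertex, the bags containing it form a connected subtree. Here bags containing vertex 2 are not connected in the tree, so the decomposition is invalid.

No — bags containing vertex 2 are not connected in the tree.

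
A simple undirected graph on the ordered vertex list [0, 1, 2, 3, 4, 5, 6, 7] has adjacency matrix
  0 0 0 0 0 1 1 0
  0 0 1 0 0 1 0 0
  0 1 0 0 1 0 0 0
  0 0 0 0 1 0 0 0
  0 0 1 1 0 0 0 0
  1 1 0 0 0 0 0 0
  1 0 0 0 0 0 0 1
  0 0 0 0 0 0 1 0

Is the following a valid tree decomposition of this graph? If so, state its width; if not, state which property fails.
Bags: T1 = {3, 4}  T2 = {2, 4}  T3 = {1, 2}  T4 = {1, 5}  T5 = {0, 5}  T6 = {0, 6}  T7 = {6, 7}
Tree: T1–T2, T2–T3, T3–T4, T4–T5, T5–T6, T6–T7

Checking the three conditions: (i) the bags cover all of {0, 1, 2, 3, 4, 5, 6, 7}; (ii) for each edge, some bag contains both endpoints; (iii) the bags containing any fixed vertex form a subtree. All hold, so the decomposition is valid with width 2 − 1 = 1.

Yes; width 1.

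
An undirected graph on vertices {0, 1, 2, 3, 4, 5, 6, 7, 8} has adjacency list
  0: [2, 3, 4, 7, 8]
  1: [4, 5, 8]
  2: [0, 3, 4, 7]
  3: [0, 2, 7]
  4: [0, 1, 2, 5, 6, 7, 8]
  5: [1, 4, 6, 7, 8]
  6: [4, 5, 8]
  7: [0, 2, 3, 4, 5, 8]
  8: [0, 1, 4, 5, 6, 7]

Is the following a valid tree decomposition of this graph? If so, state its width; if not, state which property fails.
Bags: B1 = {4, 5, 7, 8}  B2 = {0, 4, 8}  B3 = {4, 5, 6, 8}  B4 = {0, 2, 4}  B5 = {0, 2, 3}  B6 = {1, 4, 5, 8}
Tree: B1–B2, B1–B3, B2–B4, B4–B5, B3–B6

A tree decomposition must satisfy three properties: every vertex lies in some bag; for every edge, both endpoints lie together in some bag; and for every vertex, the bags containing it form a connected subtree. Here edge (7,0) lies in no bag, so the decomposition is invalid.

No — edge (7,0) lies in no bag.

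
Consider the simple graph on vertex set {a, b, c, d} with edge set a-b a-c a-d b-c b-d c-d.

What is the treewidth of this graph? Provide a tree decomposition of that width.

Treewidth 3.
Bags: B1 = {a, b, c, d}
Tree: (single bag)

A single bag containing all 4 vertices is trivially a valid decomposition of width 3. Conversely, {a, b, c, d} is a clique of size 4, and the vertices of any clique must share a bag in every tree decomposition; so some bag has ≥ 4 vertices and tw(G) ≥ 3. Therefore the treewidth is 3.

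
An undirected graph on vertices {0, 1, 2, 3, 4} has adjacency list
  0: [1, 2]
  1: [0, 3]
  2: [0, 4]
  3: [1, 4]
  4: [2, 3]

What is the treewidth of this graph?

2

A width-2 tree decomposition is:
Bags: B1 = {1, 3, 4}  B2 = {0, 1, 4}  B3 = {0, 2, 4}
Tree: B1–B2, B2–B3
The largest bag has 3 vertices, giving width 2; this decomposition certifies tw(G) ≤ 2. The edges 4–3–1–0–2–4 form a cycle, so G is not a tree and its treewidth is at least 2. Hence tw(G) = 2 exactly.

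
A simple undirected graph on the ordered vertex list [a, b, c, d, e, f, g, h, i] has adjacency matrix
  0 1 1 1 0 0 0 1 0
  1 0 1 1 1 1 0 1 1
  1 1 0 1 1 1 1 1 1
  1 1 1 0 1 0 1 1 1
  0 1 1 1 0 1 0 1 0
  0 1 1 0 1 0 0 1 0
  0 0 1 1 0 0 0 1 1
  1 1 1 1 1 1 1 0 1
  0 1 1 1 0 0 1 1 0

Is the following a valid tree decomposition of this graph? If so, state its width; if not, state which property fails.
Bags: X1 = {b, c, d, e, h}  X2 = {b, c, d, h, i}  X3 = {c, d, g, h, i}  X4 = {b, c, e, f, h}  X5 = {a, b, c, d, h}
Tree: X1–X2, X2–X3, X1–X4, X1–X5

Every vertex of G appears in some bag (union = {a, b, c, d, e, f, g, h, i}); every edge is covered by a bag; and for each vertex v the set of bags containing v is connected in the bag tree. The decomposition is therefore valid. The largest bag has 5 vertices, so the width is 4.

Yes; width 4.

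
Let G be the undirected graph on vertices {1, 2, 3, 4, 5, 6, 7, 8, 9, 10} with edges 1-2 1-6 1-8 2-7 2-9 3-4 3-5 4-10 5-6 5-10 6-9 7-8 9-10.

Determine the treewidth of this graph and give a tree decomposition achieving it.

Treewidth 2.
Bags: B1 = {2, 7, 8}  B2 = {1, 2, 8}  B3 = {1, 2, 9}  B4 = {1, 6, 9}  B5 = {6, 9, 10}  B6 = {5, 6, 10}  B7 = {4, 5, 10}  B8 = {3, 4, 5}
Tree: B1–B2, B2–B3, B3–B4, B4–B5, B5–B6, B6–B7, B7–B8

The largest bag has 3 vertices, giving width 2; this decomposition certifies tw(G) ≤ 2. For the lower bound, G contains the cycle 7–8–1–2–7, so G is not a forest; only forests have treewidth ≤ 1, hence tw(G) ≥ 2. Combining the bounds, tw(G) = 2.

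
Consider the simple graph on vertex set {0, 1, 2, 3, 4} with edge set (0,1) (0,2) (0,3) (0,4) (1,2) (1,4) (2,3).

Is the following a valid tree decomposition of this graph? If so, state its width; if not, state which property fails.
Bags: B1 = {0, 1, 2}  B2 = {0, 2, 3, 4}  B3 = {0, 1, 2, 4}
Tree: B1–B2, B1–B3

No — bags containing vertex 4 are not connected in the tree.

A tree decomposition must satisfy three properties: every vertex lies in some bag; for every edge, both endpoints lie together in some bag; and for every vertex, the bags containing it form a connected subtree. Here bags containing vertex 4 are not connected in the tree, so the decomposition is invalid.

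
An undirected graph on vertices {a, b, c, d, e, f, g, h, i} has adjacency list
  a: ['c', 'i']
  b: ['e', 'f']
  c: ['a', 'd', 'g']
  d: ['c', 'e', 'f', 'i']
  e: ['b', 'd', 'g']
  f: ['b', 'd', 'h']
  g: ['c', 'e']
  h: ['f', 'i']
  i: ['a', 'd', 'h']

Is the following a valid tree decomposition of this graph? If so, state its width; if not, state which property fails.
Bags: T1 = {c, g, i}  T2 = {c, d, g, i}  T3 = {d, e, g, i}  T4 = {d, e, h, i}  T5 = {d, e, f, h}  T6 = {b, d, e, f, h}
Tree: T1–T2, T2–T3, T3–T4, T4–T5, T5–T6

A tree decomposition must satisfy three properties: every vertex lies in some bag; for every edge, both endpoints lie together in some bag; and for every vertex, the bags containing it form a connected subtree. Here vertex a appears in no bag, so the decomposition is invalid.

No — vertex a appears in no bag.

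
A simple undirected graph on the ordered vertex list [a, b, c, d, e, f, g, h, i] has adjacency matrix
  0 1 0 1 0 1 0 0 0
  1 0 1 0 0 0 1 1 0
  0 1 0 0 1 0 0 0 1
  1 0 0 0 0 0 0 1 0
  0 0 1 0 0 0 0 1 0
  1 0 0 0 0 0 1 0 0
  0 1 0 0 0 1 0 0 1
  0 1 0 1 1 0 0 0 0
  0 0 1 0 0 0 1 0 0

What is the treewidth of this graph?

A width-3 tree decomposition is:
Bags: B1 = {c, d, e, h}  B2 = {b, c, d, h}  B3 = {a, b, c, d}  B4 = {a, b, c, i}  B5 = {a, b, g, i}  B6 = {a, f, g, i}
Tree: B1–B2, B2–B3, B3–B4, B4–B5, B5–B6
The largest bag has 4 vertices, giving width 3; this decomposition certifies tw(G) ≤ 3. For the lower bound: the 4 vertex sets {d,e,h}, {c}, {b}, {a,f,g,i} are disjoint, each induces a connected subgraph, and every pair is joined by at least one edge of G. Contracting each set to a single vertex therefore yields K_{4} as a minor, and since treewidth is minor-monotone, tw(G) ≥ tw(K_{4}) = 3. The upper and lower bounds meet at 3, so that is the treewidth.

3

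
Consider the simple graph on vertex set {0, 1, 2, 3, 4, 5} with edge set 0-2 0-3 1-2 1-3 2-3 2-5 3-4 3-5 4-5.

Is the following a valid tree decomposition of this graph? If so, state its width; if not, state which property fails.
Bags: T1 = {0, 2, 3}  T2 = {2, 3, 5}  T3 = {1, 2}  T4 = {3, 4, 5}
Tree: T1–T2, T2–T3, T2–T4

No — edge (3,1) lies in no bag.

A tree decomposition must satisfy three properties: every vertex lies in some bag; for every edge, both endpoints lie together in some bag; and for every vertex, the bags containing it form a connected subtree. Here edge (3,1) lies in no bag, so the decomposition is invalid.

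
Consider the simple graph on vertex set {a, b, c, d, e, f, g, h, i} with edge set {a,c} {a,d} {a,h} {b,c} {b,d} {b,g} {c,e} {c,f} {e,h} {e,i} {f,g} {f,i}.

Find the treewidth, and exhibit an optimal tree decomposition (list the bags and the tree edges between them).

Treewidth 3.
One such decomposition:
Bags: B1 = {a, b, d, h}  B2 = {a, b, c, h}  B3 = {b, c, e, h}  B4 = {b, c, e, g}  B5 = {c, e, f, g}  B6 = {e, f, g, i}
Tree: B1–B2, B2–B3, B3–B4, B4–B5, B5–B6

The largest bag has 4 vertices, giving width 3; this decomposition certifies tw(G) ≤ 3. For the lower bound: the 4 vertex sets {a,d,h}, {b}, {c}, {e,f,g,i} are disjoint, each induces a connected subgraph, and every pair is joined by at least one edge of G. Contracting each set to a single vertex therefore yields K_{4} as a minor, and since treewidth is minor-monotone, tw(G) ≥ tw(K_{4}) = 3. Hence tw(G) = 3 exactly.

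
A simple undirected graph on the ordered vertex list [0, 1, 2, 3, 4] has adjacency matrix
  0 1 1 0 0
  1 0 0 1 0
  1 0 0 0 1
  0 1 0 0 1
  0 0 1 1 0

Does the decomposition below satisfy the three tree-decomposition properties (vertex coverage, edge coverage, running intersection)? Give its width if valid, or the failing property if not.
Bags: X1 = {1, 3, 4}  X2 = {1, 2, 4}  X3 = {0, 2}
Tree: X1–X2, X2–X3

A tree decomposition must satisfy three properties: every vertex lies in some bag; for every edge, both endpoints lie together in some bag; and for every vertex, the bags containing it form a connected subtree. Here edge (1,0) lies in no bag, so the decomposition is invalid.

No — edge (1,0) lies in no bag.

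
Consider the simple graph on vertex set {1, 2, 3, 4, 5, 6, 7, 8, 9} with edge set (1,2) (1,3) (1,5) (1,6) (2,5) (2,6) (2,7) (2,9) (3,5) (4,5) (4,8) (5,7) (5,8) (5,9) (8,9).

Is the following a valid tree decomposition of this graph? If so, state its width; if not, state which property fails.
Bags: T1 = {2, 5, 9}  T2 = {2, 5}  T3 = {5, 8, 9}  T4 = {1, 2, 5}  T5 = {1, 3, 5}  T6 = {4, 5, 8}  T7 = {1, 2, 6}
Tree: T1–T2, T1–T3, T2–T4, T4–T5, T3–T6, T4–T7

No — vertex 7 appears in no bag.

A tree decomposition must satisfy three properties: every vertex lies in some bag; for every edge, both endpoints lie together in some bag; and for every vertex, the bags containing it form a connected subtree. Here vertex 7 appears in no bag, so the decomposition is invalid.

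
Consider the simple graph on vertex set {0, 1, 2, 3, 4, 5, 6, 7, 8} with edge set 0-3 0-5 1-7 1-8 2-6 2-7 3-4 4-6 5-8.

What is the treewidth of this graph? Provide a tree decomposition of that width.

Treewidth 2.
One optimal decomposition is:
Bags: B1 = {0, 5, 8}  B2 = {0, 1, 8}  B3 = {0, 1, 7}  B4 = {0, 2, 7}  B5 = {0, 2, 6}  B6 = {0, 4, 6}  B7 = {0, 3, 4}
Tree: B1–B2, B2–B3, B3–B4, B4–B5, B5–B6, B6–B7

Every bag has size at most 3, so the width is 3 − 1 = 2 and tw(G) ≤ 2. Since 0–5–8–1–7–2–6–4–3–0 is a cycle in G, G is not acyclic. Forests are exactly the graphs of treewidth ≤ 1, so tw(G) ≥ 2. Therefore the treewidth is 2.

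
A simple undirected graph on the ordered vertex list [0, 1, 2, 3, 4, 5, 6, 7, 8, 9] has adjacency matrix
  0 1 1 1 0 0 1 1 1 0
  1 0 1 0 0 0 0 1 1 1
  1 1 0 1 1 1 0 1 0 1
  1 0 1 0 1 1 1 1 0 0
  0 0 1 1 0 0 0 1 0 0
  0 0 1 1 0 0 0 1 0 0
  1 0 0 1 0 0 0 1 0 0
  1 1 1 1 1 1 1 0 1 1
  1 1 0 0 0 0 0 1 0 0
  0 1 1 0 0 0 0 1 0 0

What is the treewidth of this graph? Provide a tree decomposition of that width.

Every bag has size at most 4, so the width is 4 − 1 = 3 and tw(G) ≤ 3. Conversely, {0, 1, 7, 8} is a clique of size 4, and the vertices of any clique must share a bag in every tree decomposition; so some bag has ≥ 4 vertices and tw(G) ≥ 3. Hence tw(G) = 3 exactly.

Treewidth 3.
One optimal decomposition is:
Bags: B1 = {0, 1, 2, 7}  B2 = {0, 2, 3, 7}  B3 = {2, 3, 5, 7}  B4 = {1, 2, 7, 9}  B5 = {0, 1, 7, 8}  B6 = {2, 3, 4, 7}  B7 = {0, 3, 6, 7}
Tree: B1–B2, B2–B3, B1–B4, B1–B5, B2–B6, B2–B7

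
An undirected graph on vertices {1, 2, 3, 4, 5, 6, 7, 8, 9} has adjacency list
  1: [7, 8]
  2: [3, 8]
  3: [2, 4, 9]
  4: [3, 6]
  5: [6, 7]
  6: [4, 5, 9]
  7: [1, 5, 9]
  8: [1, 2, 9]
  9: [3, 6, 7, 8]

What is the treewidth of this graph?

3

A width-3 tree decomposition is:
Bags: B1 = {1, 5, 6, 7}  B2 = {1, 6, 7, 9}  B3 = {1, 6, 8, 9}  B4 = {4, 6, 8, 9}  B5 = {3, 4, 8, 9}  B6 = {2, 3, 4, 8}
Tree: B1–B2, B2–B3, B3–B4, B4–B5, B5–B6
Each bag holds 4 vertices, so the decomposition has width 3, which upper-bounds the treewidth. For the lower bound: the 4 vertex sets {1,5,7}, {6}, {9}, {2,3,4,8} are disjoint, each induces a connected subgraph, and every pair is joined by at least one edge of G. Contracting each set to a single vertex therefore yields K_{4} as a minor, and since treewidth is minor-monotone, tw(G) ≥ tw(K_{4}) = 3. Combining the bounds, tw(G) = 3.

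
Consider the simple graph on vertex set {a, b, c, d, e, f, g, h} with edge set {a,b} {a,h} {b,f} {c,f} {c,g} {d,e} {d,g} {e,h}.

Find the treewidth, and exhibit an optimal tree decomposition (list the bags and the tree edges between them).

The largest bag has 3 vertices, giving width 2; this decomposition certifies tw(G) ≤ 2. The edges b–a–h–e–d–g–c–f–b form a cycle, so G is not a tree and its treewidth is at least 2. Combining the bounds, tw(G) = 2.

Treewidth 2.
One optimal decomposition is:
Bags: B1 = {a, b, h}  B2 = {b, e, h}  B3 = {b, d, e}  B4 = {b, d, g}  B5 = {b, c, g}  B6 = {b, c, f}
Tree: B1–B2, B2–B3, B3–B4, B4–B5, B5–B6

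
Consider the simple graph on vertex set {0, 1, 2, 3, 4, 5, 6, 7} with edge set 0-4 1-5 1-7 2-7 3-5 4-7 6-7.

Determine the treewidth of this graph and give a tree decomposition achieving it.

Treewidth 1.
One such decomposition:
Bags: B1 = {6, 7}  B2 = {4, 7}  B3 = {2, 7}  B4 = {1, 7}  B5 = {1, 5}  B6 = {0, 4}  B7 = {3, 5}
Tree: B1–B2, B1–B3, B3–B4, B4–B5, B2–B6, B5–B7

Each bag holds 2 vertices, so the decomposition has width 1, which upper-bounds the treewidth. Any graph with an edge has treewidth ≥ 1, and G has the edge 7–6. Hence tw(G) = 1 exactly.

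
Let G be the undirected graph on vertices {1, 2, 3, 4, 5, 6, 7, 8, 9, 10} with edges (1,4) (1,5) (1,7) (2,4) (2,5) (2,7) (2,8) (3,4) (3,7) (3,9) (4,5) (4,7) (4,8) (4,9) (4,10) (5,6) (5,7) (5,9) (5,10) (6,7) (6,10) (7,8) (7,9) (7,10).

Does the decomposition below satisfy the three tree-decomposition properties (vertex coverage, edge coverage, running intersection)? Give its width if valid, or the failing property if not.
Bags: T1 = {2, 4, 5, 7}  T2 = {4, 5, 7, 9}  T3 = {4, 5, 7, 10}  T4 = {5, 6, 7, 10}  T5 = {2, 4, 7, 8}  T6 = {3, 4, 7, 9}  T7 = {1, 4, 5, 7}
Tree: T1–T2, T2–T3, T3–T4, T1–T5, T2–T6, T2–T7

Vertex coverage: the bags together contain {1, 2, 3, 4, 5, 6, 7, 8, 9, 10}, the full vertex set. Edge coverage: each edge of G has both endpoints in at least one bag. Running intersection: for every vertex, the bags containing it form a connected subtree. All three properties hold, so this is a valid tree decomposition of width max|bag| − 1 = 3, and hence tw(G) ≤ 3.

Yes; width 3.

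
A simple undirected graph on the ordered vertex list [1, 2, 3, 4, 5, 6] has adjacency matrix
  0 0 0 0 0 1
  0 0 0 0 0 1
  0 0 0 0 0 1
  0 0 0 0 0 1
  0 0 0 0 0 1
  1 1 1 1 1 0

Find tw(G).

1

A width-1 tree decomposition is:
Bags: B1 = {5, 6}  B2 = {3, 6}  B3 = {4, 6}  B4 = {2, 6}  B5 = {1, 6}
Tree: B1–B2, B2–B3, B2–B4, B2–B5
The largest bag has 2 vertices, giving width 1; this decomposition certifies tw(G) ≤ 1. Any graph with an edge has treewidth ≥ 1, and G has the edge 5–6. Therefore the treewidth is 1.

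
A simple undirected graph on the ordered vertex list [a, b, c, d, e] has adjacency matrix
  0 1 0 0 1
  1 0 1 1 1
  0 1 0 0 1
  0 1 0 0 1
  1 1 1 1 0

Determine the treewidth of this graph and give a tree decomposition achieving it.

Treewidth 2.
Bags: B1 = {a, b, e}  B2 = {b, c, e}  B3 = {b, d, e}
Tree: B1–B2, B1–B3

Every bag has size at most 3, so the width is 3 − 1 = 2 and tw(G) ≤ 2. Conversely, {b, d, e} is a clique of size 3, and the vertices of any clique must share a bag in every tree decomposition; so some bag has ≥ 3 vertices and tw(G) ≥ 2. Hence tw(G) = 2 exactly.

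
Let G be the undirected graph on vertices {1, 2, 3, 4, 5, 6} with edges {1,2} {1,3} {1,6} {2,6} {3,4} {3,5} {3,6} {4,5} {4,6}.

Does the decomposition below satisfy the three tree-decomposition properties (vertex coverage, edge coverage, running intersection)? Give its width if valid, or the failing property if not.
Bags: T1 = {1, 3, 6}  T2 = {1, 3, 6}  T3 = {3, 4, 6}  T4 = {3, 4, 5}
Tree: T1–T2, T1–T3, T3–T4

No — vertex 2 appears in no bag.

A tree decomposition must satisfy three properties: every vertex lies in some bag; for every edge, both endpoints lie together in some bag; and for every vertex, the bags containing it form a connected subtree. Here vertex 2 appears in no bag, so the decomposition is invalid.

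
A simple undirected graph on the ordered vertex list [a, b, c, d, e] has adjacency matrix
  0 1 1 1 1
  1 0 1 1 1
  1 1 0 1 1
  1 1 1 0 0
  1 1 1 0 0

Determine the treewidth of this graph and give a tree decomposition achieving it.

Treewidth 3.
One such decomposition:
Bags: B1 = {a, b, c, e}  B2 = {a, b, c, d}
Tree: B1–B2

Each bag holds 4 vertices, so the decomposition has width 3, which upper-bounds the treewidth. On the other hand G contains the 4-clique {a, b, c, d}. A clique must lie in a single bag of any decomposition, so no decomposition can have width below 3. Therefore the treewidth is 3.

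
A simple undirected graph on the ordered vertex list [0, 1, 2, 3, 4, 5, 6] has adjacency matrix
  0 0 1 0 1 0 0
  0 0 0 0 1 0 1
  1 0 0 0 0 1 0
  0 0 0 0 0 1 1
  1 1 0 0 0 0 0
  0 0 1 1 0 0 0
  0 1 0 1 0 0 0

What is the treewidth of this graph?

A width-2 tree decomposition is:
Bags: B1 = {0, 2, 5}  B2 = {0, 3, 5}  B3 = {0, 3, 6}  B4 = {0, 1, 6}  B5 = {0, 1, 4}
Tree: B1–B2, B2–B3, B3–B4, B4–B5
The largest bag has 3 vertices, giving width 2; this decomposition certifies tw(G) ≤ 2. For the lower bound, G contains the cycle 0–2–5–3–6–1–4–0, so G is not a forest; only forests have treewidth ≤ 1, hence tw(G) ≥ 2. The upper and lower bounds meet at 2, so that is the treewidth.

2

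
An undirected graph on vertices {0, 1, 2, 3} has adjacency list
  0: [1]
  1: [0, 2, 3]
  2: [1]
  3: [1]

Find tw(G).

1

A width-1 tree decomposition is:
Bags: B1 = {0, 1}  B2 = {1, 2}  B3 = {1, 3}
Tree: B1–B2, B2–B3
Each bag holds 2 vertices, so the decomposition has width 1, which upper-bounds the treewidth. Since G has at least one edge (e.g. 0–1), it is not an edgeless graph, so tw(G) ≥ 1. Therefore the treewidth is 1.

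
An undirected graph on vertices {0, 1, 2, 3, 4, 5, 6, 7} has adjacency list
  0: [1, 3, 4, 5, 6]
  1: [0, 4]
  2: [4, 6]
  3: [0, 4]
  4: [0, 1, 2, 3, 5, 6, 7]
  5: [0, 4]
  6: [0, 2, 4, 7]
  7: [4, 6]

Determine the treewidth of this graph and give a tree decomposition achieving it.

Every bag has size at most 3, so the width is 3 − 1 = 2 and tw(G) ≤ 2. Conversely, {0, 1, 4} is a clique of size 3, and the vertices of any clique must share a bag in every tree decomposition; so some bag has ≥ 3 vertices and tw(G) ≥ 2. Combining the bounds, tw(G) = 2.

Treewidth 2.
One such decomposition:
Bags: B1 = {0, 4, 5}  B2 = {0, 1, 4}  B3 = {0, 3, 4}  B4 = {0, 4, 6}  B5 = {2, 4, 6}  B6 = {4, 6, 7}
Tree: B1–B2, B2–B3, B2–B4, B4–B5, B4–B6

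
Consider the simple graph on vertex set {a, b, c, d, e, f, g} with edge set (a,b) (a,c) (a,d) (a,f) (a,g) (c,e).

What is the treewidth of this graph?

A width-1 tree decomposition is:
Bags: B1 = {a, b}  B2 = {a, c}  B3 = {c, e}  B4 = {a, g}  B5 = {a, f}  B6 = {a, d}
Tree: B1–B2, B2–B3, B2–B4, B4–B5, B1–B6
Each bag holds 2 vertices, so the decomposition has width 1, which upper-bounds the treewidth. G has an edge, so its treewidth is at least 1. Hence tw(G) = 1 exactly.

1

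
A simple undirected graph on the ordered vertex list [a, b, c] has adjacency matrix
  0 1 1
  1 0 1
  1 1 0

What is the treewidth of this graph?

2

A width-2 tree decomposition is:
Bags: B1 = {a, b, c}
Tree: (single bag)
With just one bag of size 3, the width is 3 − 1 = 2, so tw(G) ≤ 2. On the other hand G contains the 3-clique {a, b, c}. A clique must lie in a single bag of any decomposition, so no decomposition can have width below 2. Combining the bounds, tw(G) = 2.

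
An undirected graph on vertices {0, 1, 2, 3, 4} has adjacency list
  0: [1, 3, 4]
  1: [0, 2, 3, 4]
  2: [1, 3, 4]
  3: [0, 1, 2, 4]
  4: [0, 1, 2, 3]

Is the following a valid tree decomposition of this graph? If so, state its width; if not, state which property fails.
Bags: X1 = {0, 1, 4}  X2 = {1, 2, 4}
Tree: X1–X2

A tree decomposition must satisfy three properties: every vertex lies in some bag; for every edge, both endpoints lie together in some bag; and for every vertex, the bags containing it form a connected subtree. Here vertex 3 appears in no bag, so the decomposition is invalid.

No — vertex 3 appears in no bag.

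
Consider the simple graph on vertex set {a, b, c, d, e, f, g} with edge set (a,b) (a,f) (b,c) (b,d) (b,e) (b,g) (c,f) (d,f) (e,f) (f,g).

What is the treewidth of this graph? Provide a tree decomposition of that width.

Every bag has size at most 3, so the width is 3 − 1 = 2 and tw(G) ≤ 2. Since b–d–f–c–b is a cycle in G, G is not acyclic. Forests are exactly the graphs of treewidth ≤ 1, so tw(G) ≥ 2. Combining the bounds, tw(G) = 2.

Treewidth 2.
One such decomposition:
Bags: B1 = {b, d, f}  B2 = {b, c, f}  B3 = {b, f, g}  B4 = {b, e, f}  B5 = {a, b, f}
Tree: B1–B2, B2–B3, B3–B4, B4–B5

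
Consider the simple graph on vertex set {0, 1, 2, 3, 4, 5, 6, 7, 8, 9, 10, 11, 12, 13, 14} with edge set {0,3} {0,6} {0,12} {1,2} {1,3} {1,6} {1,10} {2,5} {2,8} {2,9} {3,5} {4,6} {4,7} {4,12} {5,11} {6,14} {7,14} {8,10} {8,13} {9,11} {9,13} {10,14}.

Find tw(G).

3

A width-3 tree decomposition is:
Bags: B1 = {5, 9, 11, 13}  B2 = {2, 5, 9, 13}  B3 = {2, 5, 8, 13}  B4 = {2, 3, 5, 8}  B5 = {1, 2, 3, 8}  B6 = {1, 3, 8, 10}  B7 = {0, 1, 3, 10}  B8 = {0, 1, 6, 10}  B9 = {0, 6, 10, 14}  B10 = {0, 6, 12, 14}  B11 = {4, 6, 12, 14}  B12 = {4, 7, 12, 14}
Tree: B1–B2, B2–B3, B3–B4, B4–B5, B5–B6, B6–B7, B7–B8, B8–B9, B9–B10, B10–B11, B11–B12
Each bag holds 4 vertices, so the decomposition has width 3, which upper-bounds the treewidth. For the lower bound: the 4 vertex sets {9,11,13}, {5}, {2}, {1,3,8,10} are disjoint, each induces a connected subgraph, and every pair is joined by at least one edge of G. Contracting each set to a single vertex therefore yields K_{4} as a minor, and since treewidth is minor-monotone, tw(G) ≥ tw(K_{4}) = 3. The upper and lower bounds meet at 3, so that is the treewidth.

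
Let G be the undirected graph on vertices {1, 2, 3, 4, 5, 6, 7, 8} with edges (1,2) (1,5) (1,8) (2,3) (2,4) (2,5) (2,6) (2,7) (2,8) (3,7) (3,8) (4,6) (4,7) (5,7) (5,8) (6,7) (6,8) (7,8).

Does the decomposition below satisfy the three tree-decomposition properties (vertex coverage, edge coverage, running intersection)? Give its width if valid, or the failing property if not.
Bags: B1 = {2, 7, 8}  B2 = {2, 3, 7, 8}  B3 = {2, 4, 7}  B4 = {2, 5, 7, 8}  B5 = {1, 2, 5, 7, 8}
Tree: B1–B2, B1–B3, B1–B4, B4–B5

A tree decomposition must satisfy three properties: every vertex lies in some bag; for every edge, both endpoints lie together in some bag; and for every vertex, the bags containing it form a connected subtree. Here vertex 6 appears in no bag, so the decomposition is invalid.

No — vertex 6 appears in no bag.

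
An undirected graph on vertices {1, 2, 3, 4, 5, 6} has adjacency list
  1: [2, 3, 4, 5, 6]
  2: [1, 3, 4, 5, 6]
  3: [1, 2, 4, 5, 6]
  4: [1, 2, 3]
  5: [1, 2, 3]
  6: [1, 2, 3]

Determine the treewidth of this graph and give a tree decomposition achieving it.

Treewidth 3.
One optimal decomposition is:
Bags: B1 = {1, 2, 3, 5}  B2 = {1, 2, 3, 4}  B3 = {1, 2, 3, 6}
Tree: B1–B2, B2–B3

Each bag holds 4 vertices, so the decomposition has width 3, which upper-bounds the treewidth. On the other hand G contains the 4-clique {1, 2, 3, 4}. A clique must lie in a single bag of any decomposition, so no decomposition can have width below 3. The upper and lower bounds meet at 3, so that is the treewidth.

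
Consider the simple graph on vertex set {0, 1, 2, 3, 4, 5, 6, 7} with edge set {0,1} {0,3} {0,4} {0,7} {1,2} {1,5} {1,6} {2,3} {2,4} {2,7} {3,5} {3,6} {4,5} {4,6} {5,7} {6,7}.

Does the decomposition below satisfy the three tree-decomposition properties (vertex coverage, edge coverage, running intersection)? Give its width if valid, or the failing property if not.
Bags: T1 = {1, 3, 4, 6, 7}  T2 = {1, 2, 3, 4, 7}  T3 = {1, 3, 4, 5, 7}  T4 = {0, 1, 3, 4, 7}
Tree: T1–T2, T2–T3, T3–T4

Vertex coverage: the bags together contain {0, 1, 2, 3, 4, 5, 6, 7}, the full vertex set. Edge coverage: each edge of G has both endpoints in at least one bag. Running intersection: for every vertex, the bags containing it form a connected subtree. All three properties hold, so this is a valid tree decomposition of width max|bag| − 1 = 4, and hence tw(G) ≤ 4.

Yes; width 4.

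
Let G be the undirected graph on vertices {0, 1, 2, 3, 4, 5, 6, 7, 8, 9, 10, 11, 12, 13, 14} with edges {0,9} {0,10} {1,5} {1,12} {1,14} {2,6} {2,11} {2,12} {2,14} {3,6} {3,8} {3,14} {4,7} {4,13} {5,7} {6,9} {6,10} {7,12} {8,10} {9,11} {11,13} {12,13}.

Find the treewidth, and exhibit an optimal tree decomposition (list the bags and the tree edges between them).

Treewidth 3.
Bags: B1 = {0, 8, 9, 10}  B2 = {6, 8, 9, 10}  B3 = {3, 6, 8, 9}  B4 = {3, 6, 9, 11}  B5 = {2, 3, 6, 11}  B6 = {2, 3, 11, 14}  B7 = {2, 11, 13, 14}  B8 = {2, 12, 13, 14}  B9 = {1, 12, 13, 14}  B10 = {1, 4, 12, 13}  B11 = {1, 4, 7, 12}  B12 = {1, 4, 5, 7}
Tree: B1–B2, B2–B3, B3–B4, B4–B5, B5–B6, B6–B7, B7–B8, B8–B9, B9–B10, B10–B11, B11–B12

Each bag holds 4 vertices, so the decomposition has width 3, which upper-bounds the treewidth. For the lower bound: the 4 vertex sets {0,8,10}, {9}, {6}, {2,3,11,14} are disjoint, each induces a connected subgraph, and every pair is joined by at least one edge of G. Contracting each set to a single vertex therefore yields K_{4} as a minor, and since treewidth is minor-monotone, tw(G) ≥ tw(K_{4}) = 3. Therefore the treewidth is 3.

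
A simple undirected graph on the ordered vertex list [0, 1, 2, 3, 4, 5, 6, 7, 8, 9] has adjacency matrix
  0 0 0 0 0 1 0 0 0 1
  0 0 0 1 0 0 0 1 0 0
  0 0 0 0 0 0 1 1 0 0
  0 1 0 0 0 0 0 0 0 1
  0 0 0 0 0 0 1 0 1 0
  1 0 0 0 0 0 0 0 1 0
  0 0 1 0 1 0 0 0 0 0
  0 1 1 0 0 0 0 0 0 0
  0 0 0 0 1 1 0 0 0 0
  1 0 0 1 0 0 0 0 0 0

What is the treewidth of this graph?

A width-2 tree decomposition is:
Bags: B1 = {2, 6, 7}  B2 = {1, 6, 7}  B3 = {1, 3, 6}  B4 = {3, 6, 9}  B5 = {0, 6, 9}  B6 = {0, 5, 6}  B7 = {5, 6, 8}  B8 = {4, 6, 8}
Tree: B1–B2, B2–B3, B3–B4, B4–B5, B5–B6, B6–B7, B7–B8
Each bag holds 3 vertices, so the decomposition has width 2, which upper-bounds the treewidth. Since 6–2–7–1–3–9–0–5–8–4–6 is a cycle in G, G is not acyclic. Forests are exactly the graphs of treewidth ≤ 1, so tw(G) ≥ 2. Combining the bounds, tw(G) = 2.

2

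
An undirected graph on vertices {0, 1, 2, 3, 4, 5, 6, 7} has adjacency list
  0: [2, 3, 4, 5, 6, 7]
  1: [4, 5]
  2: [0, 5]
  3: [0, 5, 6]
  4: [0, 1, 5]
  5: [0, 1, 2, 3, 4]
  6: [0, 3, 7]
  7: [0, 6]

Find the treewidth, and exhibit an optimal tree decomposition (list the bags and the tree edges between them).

Treewidth 2.
Bags: B1 = {0, 4, 5}  B2 = {0, 3, 5}  B3 = {0, 3, 6}  B4 = {1, 4, 5}  B5 = {0, 6, 7}  B6 = {0, 2, 5}
Tree: B1–B2, B2–B3, B1–B4, B3–B5, B1–B6

Every bag has size at most 3, so the width is 3 − 1 = 2 and tw(G) ≤ 2. For the lower bound, the 3 vertices {0, 2, 5} are pairwise adjacent, and any tree decomposition puts a clique entirely inside one bag — forcing width ≥ 2. Combining the bounds, tw(G) = 2.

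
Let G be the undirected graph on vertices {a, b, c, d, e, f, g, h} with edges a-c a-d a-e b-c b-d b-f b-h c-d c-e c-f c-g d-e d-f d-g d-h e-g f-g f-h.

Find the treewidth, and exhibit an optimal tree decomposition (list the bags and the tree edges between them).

Treewidth 3.
One optimal decomposition is:
Bags: B1 = {c, d, e, g}  B2 = {a, c, d, e}  B3 = {c, d, f, g}  B4 = {b, c, d, f}  B5 = {b, d, f, h}
Tree: B1–B2, B1–B3, B3–B4, B4–B5

The largest bag has 4 vertices, giving width 3; this decomposition certifies tw(G) ≤ 3. Conversely, {b, d, f, h} is a clique of size 4, and the vertices of any clique must share a bag in every tree decomposition; so some bag has ≥ 4 vertices and tw(G) ≥ 3. Hence tw(G) = 3 exactly.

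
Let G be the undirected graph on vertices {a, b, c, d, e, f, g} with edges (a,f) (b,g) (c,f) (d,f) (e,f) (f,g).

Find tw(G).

1

A width-1 tree decomposition is:
Bags: B1 = {f, g}  B2 = {d, f}  B3 = {c, f}  B4 = {e, f}  B5 = {a, f}  B6 = {b, g}
Tree: B1–B2, B1–B3, B2–B4, B1–B5, B1–B6
The largest bag has 2 vertices, giving width 1; this decomposition certifies tw(G) ≤ 1. G has an edge, so its treewidth is at least 1. Combining the bounds, tw(G) = 1.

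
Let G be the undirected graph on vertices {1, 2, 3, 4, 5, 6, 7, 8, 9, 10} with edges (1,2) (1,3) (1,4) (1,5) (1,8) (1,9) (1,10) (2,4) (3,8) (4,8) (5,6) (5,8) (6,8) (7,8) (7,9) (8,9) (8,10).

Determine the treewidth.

2

A width-2 tree decomposition is:
Bags: B1 = {1, 5, 8}  B2 = {1, 4, 8}  B3 = {5, 6, 8}  B4 = {1, 3, 8}  B5 = {1, 8, 9}  B6 = {1, 2, 4}  B7 = {1, 8, 10}  B8 = {7, 8, 9}
Tree: B1–B2, B1–B3, B2–B4, B4–B5, B2–B6, B5–B7, B5–B8
Each bag holds 3 vertices, so the decomposition has width 2, which upper-bounds the treewidth. On the other hand G contains the 3-clique {1, 3, 8}. A clique must lie in a single bag of any decomposition, so no decomposition can have width below 2. Hence tw(G) = 2 exactly.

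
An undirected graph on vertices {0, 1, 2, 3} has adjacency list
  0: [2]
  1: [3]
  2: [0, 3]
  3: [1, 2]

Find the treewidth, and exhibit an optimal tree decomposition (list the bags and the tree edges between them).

Treewidth 1.
Bags: B1 = {2, 3}  B2 = {1, 3}  B3 = {0, 2}
Tree: B1–B2, B1–B3

The largest bag has 2 vertices, giving width 1; this decomposition certifies tw(G) ≤ 1. Any graph with an edge has treewidth ≥ 1, and G has the edge 3–2. Combining the bounds, tw(G) = 1.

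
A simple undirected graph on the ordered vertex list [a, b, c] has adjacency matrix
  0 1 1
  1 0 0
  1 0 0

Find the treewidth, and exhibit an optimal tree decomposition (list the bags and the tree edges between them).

Treewidth 1.
Bags: B1 = {a, c}  B2 = {a, b}
Tree: B1–B2

The largest bag has 2 vertices, giving width 1; this decomposition certifies tw(G) ≤ 1. Since G has at least one edge (e.g. c–a), it is not an edgeless graph, so tw(G) ≥ 1. Therefore the treewidth is 1.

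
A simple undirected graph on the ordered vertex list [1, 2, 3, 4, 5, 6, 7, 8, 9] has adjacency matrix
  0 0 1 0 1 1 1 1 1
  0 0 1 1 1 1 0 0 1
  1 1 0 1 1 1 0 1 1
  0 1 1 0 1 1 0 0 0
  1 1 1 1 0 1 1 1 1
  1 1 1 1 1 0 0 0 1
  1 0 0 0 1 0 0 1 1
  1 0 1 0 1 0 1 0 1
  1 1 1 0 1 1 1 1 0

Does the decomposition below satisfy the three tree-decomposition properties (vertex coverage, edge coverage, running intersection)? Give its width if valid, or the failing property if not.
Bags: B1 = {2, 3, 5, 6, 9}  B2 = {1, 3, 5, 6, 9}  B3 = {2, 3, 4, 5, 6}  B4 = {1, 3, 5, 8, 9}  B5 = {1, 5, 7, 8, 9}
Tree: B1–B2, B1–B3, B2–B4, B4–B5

Yes; width 4.

Vertex coverage: the bags together contain {1, 2, 3, 4, 5, 6, 7, 8, 9}, the full vertex set. Edge coverage: each edge of G has both endpoints in at least one bag. Running intersection: for every vertex, the bags containing it form a connected subtree. All three properties hold, so this is a valid tree decomposition of width max|bag| − 1 = 4, and hence tw(G) ≤ 4.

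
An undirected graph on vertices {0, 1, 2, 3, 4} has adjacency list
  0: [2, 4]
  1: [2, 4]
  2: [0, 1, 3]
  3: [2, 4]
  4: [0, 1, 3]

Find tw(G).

A width-2 tree decomposition is:
Bags: B1 = {2, 3, 4}  B2 = {1, 2, 4}  B3 = {0, 2, 4}
Tree: B1–B2, B2–B3
Every bag has size at most 3, so the width is 3 − 1 = 2 and tw(G) ≤ 2. The edges 3–4–1–2–3 form a cycle, so G is not a tree and its treewidth is at least 2. Combining the bounds, tw(G) = 2.

2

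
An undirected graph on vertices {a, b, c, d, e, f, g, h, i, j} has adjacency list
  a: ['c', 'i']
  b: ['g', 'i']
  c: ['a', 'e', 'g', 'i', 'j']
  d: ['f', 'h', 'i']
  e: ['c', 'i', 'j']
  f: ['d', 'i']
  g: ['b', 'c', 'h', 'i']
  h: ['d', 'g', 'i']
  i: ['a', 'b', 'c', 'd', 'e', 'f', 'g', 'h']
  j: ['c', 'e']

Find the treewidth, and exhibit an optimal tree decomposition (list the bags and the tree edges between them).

The largest bag has 3 vertices, giving width 2; this decomposition certifies tw(G) ≤ 2. On the other hand G contains the 3-clique {c, e, j}. A clique must lie in a single bag of any decomposition, so no decomposition can have width below 2. Therefore the treewidth is 2.

Treewidth 2.
One optimal decomposition is:
Bags: B1 = {c, e, i}  B2 = {c, g, i}  B3 = {g, h, i}  B4 = {b, g, i}  B5 = {c, e, j}  B6 = {d, h, i}  B7 = {d, f, i}  B8 = {a, c, i}
Tree: B1–B2, B2–B3, B2–B4, B1–B5, B3–B6, B6–B7, B2–B8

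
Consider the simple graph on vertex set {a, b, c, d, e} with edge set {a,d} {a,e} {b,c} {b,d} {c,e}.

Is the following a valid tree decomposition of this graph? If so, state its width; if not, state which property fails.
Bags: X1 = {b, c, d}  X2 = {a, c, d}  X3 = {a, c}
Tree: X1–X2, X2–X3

A tree decomposition must satisfy three properties: every vertex lies in some bag; for every edge, both endpoints lie together in some bag; and for every vertex, the bags containing it form a connected subtree. Here vertex e appears in no bag, so the decomposition is invalid.

No — vertex e appears in no bag.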